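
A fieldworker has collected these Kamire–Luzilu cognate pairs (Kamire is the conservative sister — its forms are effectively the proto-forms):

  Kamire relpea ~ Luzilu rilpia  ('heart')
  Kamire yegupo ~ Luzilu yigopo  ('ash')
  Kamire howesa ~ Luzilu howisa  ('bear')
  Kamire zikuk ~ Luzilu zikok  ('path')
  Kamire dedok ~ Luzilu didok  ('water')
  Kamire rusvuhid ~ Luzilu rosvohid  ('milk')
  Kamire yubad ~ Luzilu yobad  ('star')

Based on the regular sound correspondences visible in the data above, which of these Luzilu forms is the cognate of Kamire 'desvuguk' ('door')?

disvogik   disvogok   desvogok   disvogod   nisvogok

disvogok

relpea ~ rilpia, yegupo ~ yigopo — Kamire e corresponds to Luzilu i after a consonant, before a consonant other than r, m, n, p, b, f, v.
zikuk ~ zikok, rusvuhid ~ rosvohid — Kamire u corresponds to Luzilu o after a consonant, before a consonant other than r, m, n, p, b, f, v.
Applying these to Kamire 'desvuguk':
  desvuguk → disvuguk   (e→i after a consonant, before a consonant other than r, m, n, p, b, f, v)
  disvuguk → disvoguk   (u→o after a consonant, before a consonant other than r, m, n, p, b, f, v)
  disvoguk → disvogok   (u→o after a consonant, before a consonant other than r, m, n, p, b, f, v)
So the Luzilu cognate is 'disvogok'.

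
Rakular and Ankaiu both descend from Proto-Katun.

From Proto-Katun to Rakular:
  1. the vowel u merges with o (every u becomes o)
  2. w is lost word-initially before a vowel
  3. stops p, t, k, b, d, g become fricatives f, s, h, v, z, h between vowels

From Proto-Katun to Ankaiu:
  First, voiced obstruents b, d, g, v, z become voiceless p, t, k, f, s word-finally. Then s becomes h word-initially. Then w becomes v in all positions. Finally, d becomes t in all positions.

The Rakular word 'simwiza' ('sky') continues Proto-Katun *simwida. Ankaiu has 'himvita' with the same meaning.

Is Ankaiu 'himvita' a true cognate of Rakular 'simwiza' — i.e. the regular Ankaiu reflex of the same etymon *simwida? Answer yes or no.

yes

Derive the expected Ankaiu reflex of *simwida:
Ankaiu: start from *simwida.
  rule 1: no change — simwida
  rule 2 (debuccalisation): simwida → himwida
  rule 3 (unconditioned shift): himwida → himvida
  rule 4 (unconditioned shift): himvida → himvita
  ⇒ Ankaiu himvita
Ankaiu 'himvita' matches the regular reflex exactly, so the pair is cognate.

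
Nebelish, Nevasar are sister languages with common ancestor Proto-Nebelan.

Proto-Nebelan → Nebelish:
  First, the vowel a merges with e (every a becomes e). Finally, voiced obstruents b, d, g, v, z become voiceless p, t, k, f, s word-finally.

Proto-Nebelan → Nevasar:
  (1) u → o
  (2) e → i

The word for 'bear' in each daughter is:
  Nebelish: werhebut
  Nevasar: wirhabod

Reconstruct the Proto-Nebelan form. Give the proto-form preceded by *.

Position 8: Nebelish has t, Nevasar has d. Nevasar preserves d here (none of its changes turn any other segment into d), so the proto-segment is *d.
Position 2: Nebelish has e, Nevasar has i. Taking the neighbouring segments as reconstructed: Nebelish e could go back to *a or *e; Nevasar i could go back to *e or *i — the one source consistent with every daughter is *e.
This points to *werhabud. Verify forward in each daughter:
Nebelish: *werhabud > werhebud > werhebut  (by vowel merger, final devoicing)
Nevasar: start from *werhabud.
  rule 1 (vowel merger): werhabud → werhabod
  rule 2 (vowel merger): werhabod → wirhabod
  ⇒ Nevasar wirhabod
No other proto-form is consistent with every reflex, so the reconstruction is *werhabud.

*werhabud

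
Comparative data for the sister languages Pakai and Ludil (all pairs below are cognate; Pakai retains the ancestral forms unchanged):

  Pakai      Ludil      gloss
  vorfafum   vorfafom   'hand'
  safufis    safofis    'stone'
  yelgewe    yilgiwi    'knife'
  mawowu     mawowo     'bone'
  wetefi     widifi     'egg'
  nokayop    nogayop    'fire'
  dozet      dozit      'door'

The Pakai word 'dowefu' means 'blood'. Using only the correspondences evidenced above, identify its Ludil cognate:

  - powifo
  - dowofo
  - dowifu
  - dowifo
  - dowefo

dowifo

wetefi ~ widifi — Pakai e corresponds to Ludil i after a consonant, before a labial obstruent.
mawowu ~ mawowo — Pakai u corresponds to Ludil o word-finally.
Applying these to Pakai 'dowefu':
  dowefu → dowifu   (e→i after a consonant, before a labial obstruent)
  dowifu → dowifo   (u→o word-finally)
So the Ludil cognate is 'dowifo'.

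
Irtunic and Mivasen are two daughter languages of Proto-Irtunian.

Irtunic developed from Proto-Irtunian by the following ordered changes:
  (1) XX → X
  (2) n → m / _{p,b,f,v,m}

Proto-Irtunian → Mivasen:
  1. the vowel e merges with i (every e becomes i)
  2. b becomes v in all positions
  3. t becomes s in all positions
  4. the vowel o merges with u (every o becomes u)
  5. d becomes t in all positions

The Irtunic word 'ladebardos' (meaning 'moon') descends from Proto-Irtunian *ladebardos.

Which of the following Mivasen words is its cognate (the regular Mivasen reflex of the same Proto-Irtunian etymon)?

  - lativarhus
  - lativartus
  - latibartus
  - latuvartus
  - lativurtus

Mivasen: *ladebardos > ladibardos > ladivardos > ladivardus > lativartus  (by vowel merger, unconditioned shift, vowel merger, unconditioned shift)
Only 'lativartus' matches the regular Mivasen development of *ladebardos.

lativartus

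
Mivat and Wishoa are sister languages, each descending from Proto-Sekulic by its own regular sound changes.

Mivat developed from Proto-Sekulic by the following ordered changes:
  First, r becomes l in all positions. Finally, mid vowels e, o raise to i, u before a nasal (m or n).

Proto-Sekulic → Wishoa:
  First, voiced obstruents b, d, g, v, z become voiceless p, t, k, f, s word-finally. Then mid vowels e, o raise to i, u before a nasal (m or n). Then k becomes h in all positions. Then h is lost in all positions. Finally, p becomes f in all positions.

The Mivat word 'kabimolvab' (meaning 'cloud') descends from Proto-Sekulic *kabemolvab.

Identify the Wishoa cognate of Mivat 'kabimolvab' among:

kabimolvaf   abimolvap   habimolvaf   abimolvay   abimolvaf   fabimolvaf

Wishoa: start from *kabemolvab.
  rule 1 (final devoicing): kabemolvab → kabemolvap
  rule 2 (pre-nasal raising): kabemolvap → kabimolvap
  rule 3 (unconditioned shift): kabimolvap → habimolvap
  rule 4 (h-loss): habimolvap → abimolvap
  rule 5 (unconditioned shift): abimolvap → abimolvaf
  ⇒ Wishoa abimolvaf
Among the options, 'abimolvaf' alone shows every Wishoa change applied in order.

abimolvaf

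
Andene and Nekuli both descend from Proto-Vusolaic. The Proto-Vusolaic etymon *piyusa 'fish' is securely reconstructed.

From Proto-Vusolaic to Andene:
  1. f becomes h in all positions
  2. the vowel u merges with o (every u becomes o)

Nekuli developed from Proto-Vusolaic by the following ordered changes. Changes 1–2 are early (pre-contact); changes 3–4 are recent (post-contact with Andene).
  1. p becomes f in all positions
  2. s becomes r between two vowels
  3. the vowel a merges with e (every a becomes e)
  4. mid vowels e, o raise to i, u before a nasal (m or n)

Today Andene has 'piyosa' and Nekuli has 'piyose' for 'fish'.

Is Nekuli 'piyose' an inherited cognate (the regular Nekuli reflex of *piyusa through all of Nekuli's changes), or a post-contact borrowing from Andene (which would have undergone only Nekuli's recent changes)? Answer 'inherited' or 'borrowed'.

borrowed

If inherited, *piyusa would pass through all of Nekuli's changes:
Nekuli: *piyusa > fiyusa > fiyura > fiyure  (by unconditioned shift, rhotacism, vowel merger)
If borrowed from Andene 'piyosa' after the early changes, it would undergo only the recent ones:
  rule 3 (vowel merger): piyosa → piyose
  rule 4 (pre-nasal raising): no change (piyose)
  ⇒ as a loan: piyose
Nekuli 'piyose' matches the loan outcome 'piyose', not the inherited 'fiyure' — it skipped the early Nekuli changes, so it was borrowed from Andene.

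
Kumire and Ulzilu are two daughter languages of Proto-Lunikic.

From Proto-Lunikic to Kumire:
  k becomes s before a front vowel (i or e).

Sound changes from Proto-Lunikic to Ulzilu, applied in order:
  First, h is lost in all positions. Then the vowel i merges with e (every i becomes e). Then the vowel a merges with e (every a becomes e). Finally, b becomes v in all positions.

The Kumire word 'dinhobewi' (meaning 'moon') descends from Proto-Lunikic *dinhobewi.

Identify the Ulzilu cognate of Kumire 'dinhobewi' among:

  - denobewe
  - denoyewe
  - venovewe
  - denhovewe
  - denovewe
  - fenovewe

denovewe

Ulzilu: *dinhobewi > dinobewi > denobewe > denovewe  (by h-loss, vowel merger, unconditioned shift)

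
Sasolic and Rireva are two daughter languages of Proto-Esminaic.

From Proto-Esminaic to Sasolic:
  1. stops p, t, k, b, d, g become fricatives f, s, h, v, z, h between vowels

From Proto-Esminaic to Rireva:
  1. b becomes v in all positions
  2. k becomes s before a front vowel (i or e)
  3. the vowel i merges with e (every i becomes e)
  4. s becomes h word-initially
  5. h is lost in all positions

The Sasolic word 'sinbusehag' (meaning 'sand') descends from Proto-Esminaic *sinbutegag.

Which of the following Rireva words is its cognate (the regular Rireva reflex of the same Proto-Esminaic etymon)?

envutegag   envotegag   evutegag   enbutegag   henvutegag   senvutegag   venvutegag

Rireva: *sinbutegag
  sinbutegag → sinvutegag   [unconditioned shift]
  sinvutegag (rule 2 does not apply)
  sinvutegag → senvutegag   [vowel merger]
  senvutegag → henvutegag   [debuccalisation]
  henvutegag → envutegag   [h-loss]
  giving Rireva envutegag.

envutegag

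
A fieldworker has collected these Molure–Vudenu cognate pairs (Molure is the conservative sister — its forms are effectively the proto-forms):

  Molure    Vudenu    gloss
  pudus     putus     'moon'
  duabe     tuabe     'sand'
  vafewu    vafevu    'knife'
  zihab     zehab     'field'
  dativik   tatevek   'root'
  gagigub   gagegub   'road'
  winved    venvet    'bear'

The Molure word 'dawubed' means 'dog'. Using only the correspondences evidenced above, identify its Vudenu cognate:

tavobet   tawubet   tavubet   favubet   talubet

tavubet

dativik ~ tatevek — Molure d corresponds to Vudenu t word-initially before a back vowel.
vafewu ~ vafevu — Molure w corresponds to Vudenu v between vowels (before a back vowel).
winved ~ venvet — Molure d corresponds to Vudenu t word-finally.
Applying these to Molure 'dawubed':
  dawubed → tawubed   (d→t word-initially before a back vowel)
  tawubed → tavubed   (w→v between vowels (before a back vowel))
  tavubed → tavubet   (d→t word-finally)
So the Vudenu cognate is 'tavubet'.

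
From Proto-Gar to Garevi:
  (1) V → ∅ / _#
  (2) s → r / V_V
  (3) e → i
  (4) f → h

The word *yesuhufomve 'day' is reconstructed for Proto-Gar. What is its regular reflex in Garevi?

yiruhuhomv

Garevi: *yesuhufomve
  yesuhufomve → yesuhufomv   [apocope]
  yesuhufomv → yeruhufomv   [rhotacism]
  yeruhufomv → yiruhufomv   [vowel merger]
  yiruhufomv → yiruhuhomv   [unconditioned shift]
  giving Garevi yiruhuhomv.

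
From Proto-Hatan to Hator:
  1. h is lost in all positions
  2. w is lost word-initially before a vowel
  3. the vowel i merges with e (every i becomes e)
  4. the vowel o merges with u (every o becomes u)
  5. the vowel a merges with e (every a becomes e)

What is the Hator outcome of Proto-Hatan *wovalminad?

Hator: *wovalminad > ovalminad > ovalmenad > uvalmenad > uvelmened  (by glide loss, vowel merger, vowel merger, vowel merger)

uvelmened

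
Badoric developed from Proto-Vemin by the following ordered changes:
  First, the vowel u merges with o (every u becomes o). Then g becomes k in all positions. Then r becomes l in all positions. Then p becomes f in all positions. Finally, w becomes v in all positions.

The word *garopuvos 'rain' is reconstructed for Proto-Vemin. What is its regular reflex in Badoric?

kalofovos

Badoric: *garopuvos > garopovos > karopovos > kalopovos > kalofovos  (by vowel merger, unconditioned shift, unconditioned shift, unconditioned shift)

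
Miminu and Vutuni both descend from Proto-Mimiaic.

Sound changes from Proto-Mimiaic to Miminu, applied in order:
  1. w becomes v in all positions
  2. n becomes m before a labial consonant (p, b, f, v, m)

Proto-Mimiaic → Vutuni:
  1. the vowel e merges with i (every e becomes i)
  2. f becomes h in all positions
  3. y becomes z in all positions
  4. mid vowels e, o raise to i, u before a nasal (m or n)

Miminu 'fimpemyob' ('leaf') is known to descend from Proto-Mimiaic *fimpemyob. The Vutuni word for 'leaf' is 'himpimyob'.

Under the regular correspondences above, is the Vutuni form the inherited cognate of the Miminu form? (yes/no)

no

Derive the expected Vutuni reflex of *fimpemyob:
Vutuni: *fimpemyob
  fimpemyob → fimpimyob   [vowel merger]
  fimpimyob → himpimyob   [unconditioned shift]
  himpimyob → himpimzob   [unconditioned shift]
  himpimzob (rule 4 does not apply)
  giving Vutuni himpimzob.
The regular Vutuni reflex would be 'himpimzob', but the attested form is 'himpimyob'. The correspondence is irregular, so they are not cognates (the Vutuni form has a different source).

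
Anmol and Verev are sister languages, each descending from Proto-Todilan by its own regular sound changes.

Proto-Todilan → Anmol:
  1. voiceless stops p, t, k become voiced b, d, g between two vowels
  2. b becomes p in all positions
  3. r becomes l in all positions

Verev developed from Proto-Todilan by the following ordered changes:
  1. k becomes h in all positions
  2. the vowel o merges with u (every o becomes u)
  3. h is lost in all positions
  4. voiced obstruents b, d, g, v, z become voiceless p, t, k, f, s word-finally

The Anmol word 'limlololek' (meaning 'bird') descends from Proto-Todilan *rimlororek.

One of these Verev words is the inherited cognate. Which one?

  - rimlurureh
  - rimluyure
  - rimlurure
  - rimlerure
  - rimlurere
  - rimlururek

rimlurure

Verev: *rimlororek > rimlororeh > rimlurureh > rimlurure  (by unconditioned shift, vowel merger, h-loss)
The other candidates each miss or misapply at least one Verev change.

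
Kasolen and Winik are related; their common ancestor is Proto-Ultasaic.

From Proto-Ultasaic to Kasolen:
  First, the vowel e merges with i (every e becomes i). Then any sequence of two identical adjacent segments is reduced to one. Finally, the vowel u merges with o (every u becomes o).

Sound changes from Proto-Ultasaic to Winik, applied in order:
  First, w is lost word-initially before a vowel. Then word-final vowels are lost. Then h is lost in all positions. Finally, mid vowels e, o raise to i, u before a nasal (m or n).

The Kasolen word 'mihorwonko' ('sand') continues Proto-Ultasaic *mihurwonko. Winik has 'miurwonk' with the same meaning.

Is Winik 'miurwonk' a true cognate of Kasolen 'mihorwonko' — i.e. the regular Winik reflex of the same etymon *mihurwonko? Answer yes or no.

no

Derive the expected Winik reflex of *mihurwonko:
Winik: *mihurwonko
  mihurwonko (rule 1 does not apply)
  mihurwonko → mihurwonk   [apocope]
  mihurwonk → miurwonk   [h-loss]
  miurwonk → miurwunk   [pre-nasal raising]
  giving Winik miurwunk.
The regular Winik reflex would be 'miurwunk', but the attested form is 'miurwonk'. The correspondence is irregular, so they are not cognates (the Winik form has a different source).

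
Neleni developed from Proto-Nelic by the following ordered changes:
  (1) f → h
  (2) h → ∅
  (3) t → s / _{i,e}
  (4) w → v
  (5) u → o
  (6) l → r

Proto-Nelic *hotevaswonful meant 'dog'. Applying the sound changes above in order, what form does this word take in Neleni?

Neleni: start from *hotevaswonful.
  rule 1 (unconditioned shift): hotevaswonful → hotevaswonhul
  rule 2 (h-loss): hotevaswonhul → otevaswonul
  rule 3 (palatalisation): otevaswonul → osevaswonul
  rule 4 (unconditioned shift): osevaswonul → osevasvonul
  rule 5 (vowel merger): osevasvonul → osevasvonol
  rule 6 (unconditioned shift): osevasvonol → osevasvonor
  ⇒ Neleni osevasvonor

osevasvonor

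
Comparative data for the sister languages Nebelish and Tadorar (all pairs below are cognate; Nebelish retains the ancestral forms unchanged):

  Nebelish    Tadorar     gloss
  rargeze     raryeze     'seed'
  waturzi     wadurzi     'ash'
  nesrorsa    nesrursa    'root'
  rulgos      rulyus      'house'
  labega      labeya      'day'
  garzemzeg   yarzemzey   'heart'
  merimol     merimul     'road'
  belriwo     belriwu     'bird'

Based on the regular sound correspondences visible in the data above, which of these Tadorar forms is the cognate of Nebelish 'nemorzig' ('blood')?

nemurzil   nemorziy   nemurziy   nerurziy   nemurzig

nesrorsa ~ nesrursa — Nebelish o corresponds to Tadorar u after a consonant, before r.
garzemzeg ~ yarzemzey — Nebelish g corresponds to Tadorar y word-finally.
Applying these to Nebelish 'nemorzig':
  nemorzig → nemurzig   (o→u after a consonant, before r)
  nemurzig → nemurziy   (g→y word-finally)
So the Tadorar cognate is 'nemurziy'.

nemurziy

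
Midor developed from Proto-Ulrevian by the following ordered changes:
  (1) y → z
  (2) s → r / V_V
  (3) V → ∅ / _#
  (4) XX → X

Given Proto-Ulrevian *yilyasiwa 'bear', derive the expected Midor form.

Midor: *yilyasiwa
  yilyasiwa → zilzasiwa   [unconditioned shift]
  zilzasiwa → zilzariwa   [rhotacism]
  zilzariwa → zilzariw   [apocope]
  zilzariw (rule 4 does not apply)
  giving Midor zilzariw.

zilzariw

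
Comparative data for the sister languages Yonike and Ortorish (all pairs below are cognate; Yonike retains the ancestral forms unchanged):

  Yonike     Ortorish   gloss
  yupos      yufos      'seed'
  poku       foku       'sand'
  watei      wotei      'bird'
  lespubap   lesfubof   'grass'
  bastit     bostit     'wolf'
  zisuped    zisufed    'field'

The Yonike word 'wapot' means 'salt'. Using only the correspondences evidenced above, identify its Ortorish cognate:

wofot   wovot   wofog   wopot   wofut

lespubap ~ lesfubof — Yonike a corresponds to Ortorish o after a consonant, before a labial obstruent.
yupos ~ yufos — Yonike p corresponds to Ortorish f between vowels (before a back vowel).
Applying these to Yonike 'wapot':
  wapot → wopot   (a→o after a consonant, before a labial obstruent)
  wopot → wofot   (p→f between vowels (before a back vowel))
So the Ortorish cognate is 'wofot'.

wofot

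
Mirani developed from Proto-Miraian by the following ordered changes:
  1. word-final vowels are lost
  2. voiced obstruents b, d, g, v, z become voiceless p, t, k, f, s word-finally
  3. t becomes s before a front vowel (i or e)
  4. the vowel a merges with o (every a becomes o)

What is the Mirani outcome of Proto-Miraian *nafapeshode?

nofopeshot

Mirani: start from *nafapeshode.
  rule 1 (apocope): nafapeshode → nafapeshod
  rule 2 (final devoicing): nafapeshod → nafapeshot
  rule 3: no change — nafapeshot
  rule 4 (vowel merger): nafapeshot → nofopeshot
  ⇒ Mirani nofopeshot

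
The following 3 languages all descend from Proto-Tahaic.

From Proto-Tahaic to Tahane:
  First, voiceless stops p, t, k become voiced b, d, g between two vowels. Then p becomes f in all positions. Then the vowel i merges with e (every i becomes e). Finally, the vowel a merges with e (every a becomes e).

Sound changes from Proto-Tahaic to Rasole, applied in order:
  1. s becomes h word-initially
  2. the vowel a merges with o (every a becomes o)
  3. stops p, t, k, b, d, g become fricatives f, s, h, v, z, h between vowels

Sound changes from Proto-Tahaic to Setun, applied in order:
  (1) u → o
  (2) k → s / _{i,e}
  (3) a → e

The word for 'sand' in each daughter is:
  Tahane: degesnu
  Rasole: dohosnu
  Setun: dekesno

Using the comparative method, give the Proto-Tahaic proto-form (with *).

Position 3: Tahane has g, Rasole has h, Setun has k. Setun preserves k here (none of its changes turn any other segment into k), so the proto-segment is *k.
Position 2: Tahane has e, Rasole has o, Setun has e. Taking the neighbouring segments as reconstructed: Tahane e could go back to *a or *e or *i; Rasole o could go back to *a or *o; Setun e could go back to *a or *e — the one source consistent with every daughter is *a.
Position 4: Tahane has e, Rasole has o, Setun has e. Taking the neighbouring segments as reconstructed: Tahane e could go back to *a or *e or *i; Rasole o could go back to *a or *o; Setun e can only go back to *a — the one source consistent with every daughter is *a.
This points to *dakasnu. Verify forward in each daughter:
Tahane: *dakasnu > dagasnu > degesnu  (by intervocalic voicing, vowel merger)
Rasole: *dakasnu
  dakasnu (rule 1 does not apply)
  dakasnu → dokosnu   [vowel merger]
  dokosnu → dohosnu   [intervocalic lenition]
  giving Rasole dohosnu.
Setun: *dakasnu
  dakasnu → dakasno   [vowel merger]
  dakasno (rule 2 does not apply)
  dakasno → dekesno   [vowel merger]
  giving Setun dekesno.
*dakasnu is the unique common source.

*dakasnu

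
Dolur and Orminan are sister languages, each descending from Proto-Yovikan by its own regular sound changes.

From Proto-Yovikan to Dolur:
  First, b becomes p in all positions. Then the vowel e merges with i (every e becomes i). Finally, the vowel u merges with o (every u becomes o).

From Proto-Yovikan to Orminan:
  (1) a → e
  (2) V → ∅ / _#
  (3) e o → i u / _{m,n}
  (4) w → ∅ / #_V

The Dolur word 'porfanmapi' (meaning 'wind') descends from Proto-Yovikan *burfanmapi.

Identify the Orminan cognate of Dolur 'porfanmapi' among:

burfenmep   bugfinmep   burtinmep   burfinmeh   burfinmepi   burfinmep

Orminan: start from *burfanmapi.
  rule 1 (vowel merger): burfanmapi → burfenmepi
  rule 2 (apocope): burfenmepi → burfenmep
  rule 3 (pre-nasal raising): burfenmep → burfinmep
  rule 4: no change — burfinmep
  ⇒ Orminan burfinmep
Among the options, 'burfinmep' alone shows every Orminan change applied in order.

burfinmep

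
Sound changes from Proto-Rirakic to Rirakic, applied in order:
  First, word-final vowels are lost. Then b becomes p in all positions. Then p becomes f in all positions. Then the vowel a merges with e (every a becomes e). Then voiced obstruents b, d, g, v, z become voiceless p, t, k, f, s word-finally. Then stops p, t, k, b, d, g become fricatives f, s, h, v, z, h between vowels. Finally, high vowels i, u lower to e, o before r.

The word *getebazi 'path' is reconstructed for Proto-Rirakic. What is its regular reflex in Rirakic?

gesefes

Rirakic: start from *getebazi.
  rule 1 (apocope): getebazi → getebaz
  rule 2 (unconditioned shift): getebaz → getepaz
  rule 3 (unconditioned shift): getepaz → getefaz
  rule 4 (vowel merger): getefaz → getefez
  rule 5 (final devoicing): getefez → getefes
  rule 6 (intervocalic lenition): getefes → gesefes
  rule 7: no change — gesefes
  ⇒ Rirakic gesefes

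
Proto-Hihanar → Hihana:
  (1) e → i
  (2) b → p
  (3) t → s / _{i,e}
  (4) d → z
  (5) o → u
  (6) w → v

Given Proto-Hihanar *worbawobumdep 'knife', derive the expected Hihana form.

Hihana: start from *worbawobumdep.
  rule 1 (vowel merger): worbawobumdep → worbawobumdip
  rule 2 (unconditioned shift): worbawobumdip → worpawopumdip
  rule 3: no change — worpawopumdip
  rule 4 (unconditioned shift): worpawopumdip → worpawopumzip
  rule 5 (vowel merger): worpawopumzip → wurpawupumzip
  rule 6 (unconditioned shift): wurpawupumzip → vurpavupumzip
  ⇒ Hihana vurpavupumzip

vurpavupumzip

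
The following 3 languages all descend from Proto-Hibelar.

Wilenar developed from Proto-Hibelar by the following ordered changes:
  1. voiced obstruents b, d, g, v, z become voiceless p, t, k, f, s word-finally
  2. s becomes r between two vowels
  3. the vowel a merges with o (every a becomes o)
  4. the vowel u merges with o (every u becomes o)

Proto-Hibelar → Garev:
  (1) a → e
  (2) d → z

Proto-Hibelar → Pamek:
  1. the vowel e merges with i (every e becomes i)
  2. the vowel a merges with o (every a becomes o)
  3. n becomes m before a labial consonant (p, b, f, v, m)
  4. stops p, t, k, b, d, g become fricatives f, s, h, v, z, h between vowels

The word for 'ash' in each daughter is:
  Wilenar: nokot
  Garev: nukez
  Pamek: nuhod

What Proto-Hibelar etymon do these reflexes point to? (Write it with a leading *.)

Position 4: Wilenar has o, Garev has e, Pamek has o. Taking the neighbouring segments as reconstructed: Wilenar o could go back to *a or *o or *u; Garev e could go back to *a or *e; Pamek o could go back to *a or *o — the one source consistent with every daughter is *a.
Position 5: Wilenar has t, Garev has z, Pamek has d. Pamek preserves d here (none of its changes turn any other segment into d), so the proto-segment is *d.
Position 2: Wilenar has o, Garev has u, Pamek has u. Garev preserves u here (none of its changes turn any other segment into u), so the proto-segment is *u.
Continuing position by position gives *nukad; check it forward:
Wilenar: *nukad > nukat > nukot > nokot  (by final devoicing, vowel merger, vowel merger)
Garev: *nukad
  nukad → nuked   [vowel merger]
  nuked → nukez   [unconditioned shift]
  giving Garev nukez.
Pamek: *nukad > nukod > nuhod  (by vowel merger, intervocalic lenition)
Only *nukad yields all of Wilenar nokot, Garev nukez, Pamek nuhod.

*nukad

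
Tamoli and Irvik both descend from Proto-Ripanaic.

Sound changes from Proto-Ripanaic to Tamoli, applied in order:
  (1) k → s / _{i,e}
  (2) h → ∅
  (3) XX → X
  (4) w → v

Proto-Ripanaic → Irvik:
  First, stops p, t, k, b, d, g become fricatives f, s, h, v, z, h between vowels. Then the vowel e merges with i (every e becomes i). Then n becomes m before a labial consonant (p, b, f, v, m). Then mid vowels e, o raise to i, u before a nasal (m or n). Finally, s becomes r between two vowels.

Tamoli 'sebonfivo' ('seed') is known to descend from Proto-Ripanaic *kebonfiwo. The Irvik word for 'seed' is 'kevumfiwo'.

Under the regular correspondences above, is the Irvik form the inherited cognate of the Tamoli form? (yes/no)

Derive the expected Irvik reflex of *kebonfiwo:
Irvik: *kebonfiwo
  kebonfiwo → kevonfiwo   [intervocalic lenition]
  kevonfiwo → kivonfiwo   [vowel merger]
  kivonfiwo → kivomfiwo   [nasal place assimilation]
  kivomfiwo → kivumfiwo   [pre-nasal raising]
  kivumfiwo (rule 5 does not apply)
  giving Irvik kivumfiwo.
The regular Irvik reflex would be 'kivumfiwo', but the attested form is 'kevumfiwo'. The correspondence is irregular, so they are not cognates (the Irvik form has a different source).

no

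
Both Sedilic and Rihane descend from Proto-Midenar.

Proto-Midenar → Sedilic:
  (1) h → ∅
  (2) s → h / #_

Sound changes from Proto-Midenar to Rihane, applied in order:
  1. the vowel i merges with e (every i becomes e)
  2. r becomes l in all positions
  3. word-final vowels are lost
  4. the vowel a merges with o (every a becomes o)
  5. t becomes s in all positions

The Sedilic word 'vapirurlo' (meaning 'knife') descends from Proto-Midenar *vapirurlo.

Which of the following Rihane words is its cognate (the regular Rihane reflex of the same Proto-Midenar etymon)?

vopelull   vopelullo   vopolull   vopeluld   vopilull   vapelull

Rihane: *vapirurlo > vaperurlo > vapelullo > vapelull > vopelull  (by vowel merger, unconditioned shift, apocope, vowel merger)

vopelull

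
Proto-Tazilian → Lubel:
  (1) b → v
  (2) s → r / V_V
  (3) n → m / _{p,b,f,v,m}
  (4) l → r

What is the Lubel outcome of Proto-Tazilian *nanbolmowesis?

Lubel: *nanbolmowesis
  nanbolmowesis → nanvolmowesis   [unconditioned shift]
  nanvolmowesis → nanvolmoweris   [rhotacism]
  nanvolmoweris → namvolmoweris   [nasal place assimilation]
  namvolmoweris → namvormoweris   [unconditioned shift]
  giving Lubel namvormoweris.

namvormoweris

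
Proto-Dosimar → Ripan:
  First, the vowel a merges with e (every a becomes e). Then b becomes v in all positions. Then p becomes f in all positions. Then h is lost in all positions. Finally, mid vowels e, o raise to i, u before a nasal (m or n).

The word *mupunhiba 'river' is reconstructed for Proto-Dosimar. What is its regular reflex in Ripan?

mufunive

Ripan: *mupunhiba
  mupunhiba → mupunhibe   [vowel merger]
  mupunhibe → mupunhive   [unconditioned shift]
  mupunhive → mufunhive   [unconditioned shift]
  mufunhive → mufunive   [h-loss]
  mufunive (rule 5 does not apply)
  giving Ripan mufunive.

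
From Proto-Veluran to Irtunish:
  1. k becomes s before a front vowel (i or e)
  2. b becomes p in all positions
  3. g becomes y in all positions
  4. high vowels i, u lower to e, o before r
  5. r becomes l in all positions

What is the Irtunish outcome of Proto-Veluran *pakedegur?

Irtunish: start from *pakedegur.
  rule 1 (palatalisation): pakedegur → pasedegur
  rule 2: no change — pasedegur
  rule 3 (unconditioned shift): pasedegur → pasedeyur
  rule 4 (pre-rhotic lowering): pasedeyur → pasedeyor
  rule 5 (unconditioned shift): pasedeyor → pasedeyol
  ⇒ Irtunish pasedeyol

pasedeyol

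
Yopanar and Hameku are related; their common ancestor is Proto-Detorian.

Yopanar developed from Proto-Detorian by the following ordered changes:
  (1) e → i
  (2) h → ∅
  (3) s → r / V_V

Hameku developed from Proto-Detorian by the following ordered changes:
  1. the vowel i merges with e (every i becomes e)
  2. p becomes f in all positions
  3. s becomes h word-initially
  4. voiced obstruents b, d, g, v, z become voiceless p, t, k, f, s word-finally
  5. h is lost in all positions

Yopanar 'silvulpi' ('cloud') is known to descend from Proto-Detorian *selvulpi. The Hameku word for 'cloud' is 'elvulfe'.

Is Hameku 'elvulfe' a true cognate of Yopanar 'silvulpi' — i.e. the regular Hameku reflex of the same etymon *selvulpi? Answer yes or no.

Derive the expected Hameku reflex of *selvulpi:
Hameku: start from *selvulpi.
  rule 1 (vowel merger): selvulpi → selvulpe
  rule 2 (unconditioned shift): selvulpe → selvulfe
  rule 3 (debuccalisation): selvulfe → helvulfe
  rule 4: no change — helvulfe
  rule 5 (h-loss): helvulfe → elvulfe
  ⇒ Hameku elvulfe
Hameku 'elvulfe' matches the regular reflex exactly, so the pair is cognate.

yes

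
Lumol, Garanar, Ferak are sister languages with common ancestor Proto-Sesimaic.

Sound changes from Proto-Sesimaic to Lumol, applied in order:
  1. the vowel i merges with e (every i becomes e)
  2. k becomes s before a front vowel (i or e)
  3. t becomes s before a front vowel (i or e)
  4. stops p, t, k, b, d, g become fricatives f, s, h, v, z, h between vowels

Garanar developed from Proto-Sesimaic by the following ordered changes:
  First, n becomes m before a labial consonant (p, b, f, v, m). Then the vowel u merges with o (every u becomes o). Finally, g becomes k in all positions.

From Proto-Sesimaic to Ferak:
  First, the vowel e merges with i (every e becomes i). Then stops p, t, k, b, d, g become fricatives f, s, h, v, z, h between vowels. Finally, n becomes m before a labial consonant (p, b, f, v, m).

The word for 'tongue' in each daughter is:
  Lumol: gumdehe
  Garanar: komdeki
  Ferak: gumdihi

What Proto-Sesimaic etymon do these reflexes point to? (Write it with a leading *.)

*gumdegi

Position 7: Lumol has e, Garanar has i, Ferak has i. Garanar preserves i here (none of its changes turn any other segment into i), so the proto-segment is *i.
Position 6: Lumol has h, Garanar has k, Ferak has h. Taking the neighbouring segments as reconstructed: Lumol h could go back to *g or *h; Garanar k could go back to *k or *g; Ferak h could go back to *k or *g or *h — the one source consistent with every daughter is *g.
Verify the candidate proto-form against each daughter:
Lumol: *gumdegi > gumdege > gumdehe  (by vowel merger, intervocalic lenition)
Garanar: *gumdegi
  gumdegi (rule 1 does not apply)
  gumdegi → gomdegi   [vowel merger]
  gomdegi → komdeki   [unconditioned shift]
  giving Garanar komdeki.
Ferak: *gumdegi > gumdigi > gumdihi  (by vowel merger, intervocalic lenition)
*gumdegi is the unique common source.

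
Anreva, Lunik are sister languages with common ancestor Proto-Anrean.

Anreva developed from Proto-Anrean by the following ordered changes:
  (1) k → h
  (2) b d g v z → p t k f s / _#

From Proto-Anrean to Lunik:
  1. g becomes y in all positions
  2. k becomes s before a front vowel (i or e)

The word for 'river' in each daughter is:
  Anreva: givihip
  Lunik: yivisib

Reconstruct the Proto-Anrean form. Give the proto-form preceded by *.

*givikib

Position 5: Anreva has h, Lunik has s. Taking the neighbouring segments as reconstructed: Anreva h could go back to *k or *h; Lunik s could go back to *k or *s — the one source consistent with every daughter is *k.
Position 1: Anreva has g, Lunik has y. Anreva preserves g here (none of its changes turn any other segment into g), so the proto-segment is *g.
This points to *givikib. Verify forward in each daughter:
Anreva: start from *givikib.
  rule 1 (unconditioned shift): givikib → givihib
  rule 2 (final devoicing): givihib → givihip
  ⇒ Anreva givihip
Lunik: start from *givikib.
  rule 1 (unconditioned shift): givikib → yivikib
  rule 2 (palatalisation): yivikib → yivisib
  ⇒ Lunik yivisib
No other proto-form is consistent with every reflex, so the reconstruction is *givikib.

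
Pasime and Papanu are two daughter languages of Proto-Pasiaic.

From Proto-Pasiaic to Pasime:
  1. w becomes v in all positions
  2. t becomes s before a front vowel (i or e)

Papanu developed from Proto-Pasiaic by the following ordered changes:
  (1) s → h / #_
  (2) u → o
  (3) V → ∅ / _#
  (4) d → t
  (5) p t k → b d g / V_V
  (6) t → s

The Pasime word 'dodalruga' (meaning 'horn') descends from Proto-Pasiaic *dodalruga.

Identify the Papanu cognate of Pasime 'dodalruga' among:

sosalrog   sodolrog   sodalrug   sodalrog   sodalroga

sodalrog

Papanu: start from *dodalruga.
  rule 1: no change — dodalruga
  rule 2 (vowel merger): dodalruga → dodalroga
  rule 3 (apocope): dodalroga → dodalrog
  rule 4 (unconditioned shift): dodalrog → totalrog
  rule 5 (intervocalic voicing): totalrog → todalrog
  rule 6 (unconditioned shift): todalrog → sodalrog
  ⇒ Papanu sodalrog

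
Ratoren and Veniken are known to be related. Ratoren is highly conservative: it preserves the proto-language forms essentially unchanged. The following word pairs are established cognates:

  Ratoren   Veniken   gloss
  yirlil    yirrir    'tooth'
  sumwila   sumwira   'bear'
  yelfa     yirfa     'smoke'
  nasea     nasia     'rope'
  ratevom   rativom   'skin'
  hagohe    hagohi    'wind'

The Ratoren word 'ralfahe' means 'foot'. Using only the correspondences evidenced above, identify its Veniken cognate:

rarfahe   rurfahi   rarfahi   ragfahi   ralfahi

yelfa ~ yirfa — Ratoren l corresponds to Veniken r after a vowel, before a labial obstruent.
hagohe ~ hagohi — Ratoren e corresponds to Veniken i word-finally.
Applying these to Ratoren 'ralfahe':
  ralfahe → rarfahe   (l→r after a vowel, before a labial obstruent)
  rarfahe → rarfahi   (e→i word-finally)
So the Veniken cognate is 'rarfahi'.

rarfahi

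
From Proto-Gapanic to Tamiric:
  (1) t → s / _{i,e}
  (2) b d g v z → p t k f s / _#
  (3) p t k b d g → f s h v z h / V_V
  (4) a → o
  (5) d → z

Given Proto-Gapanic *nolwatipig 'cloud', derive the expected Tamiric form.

nolwosifik

Tamiric: *nolwatipig
  nolwatipig → nolwasipig   [palatalisation]
  nolwasipig → nolwasipik   [final devoicing]
  nolwasipik → nolwasifik   [intervocalic lenition]
  nolwasifik → nolwosifik   [vowel merger]
  nolwosifik (rule 5 does not apply)
  giving Tamiric nolwosifik.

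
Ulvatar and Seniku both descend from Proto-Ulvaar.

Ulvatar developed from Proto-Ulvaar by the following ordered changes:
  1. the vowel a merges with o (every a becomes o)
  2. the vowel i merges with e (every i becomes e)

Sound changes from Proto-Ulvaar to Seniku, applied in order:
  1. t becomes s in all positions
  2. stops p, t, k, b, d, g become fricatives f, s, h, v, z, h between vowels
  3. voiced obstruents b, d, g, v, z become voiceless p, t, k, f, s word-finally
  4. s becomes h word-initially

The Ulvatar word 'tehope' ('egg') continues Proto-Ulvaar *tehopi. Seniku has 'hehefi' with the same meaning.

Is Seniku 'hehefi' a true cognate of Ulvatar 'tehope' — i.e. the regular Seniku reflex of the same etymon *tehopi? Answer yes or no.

no

Derive the expected Seniku reflex of *tehopi:
Seniku: *tehopi
  tehopi → sehopi   [unconditioned shift]
  sehopi → sehofi   [intervocalic lenition]
  sehofi (rule 3 does not apply)
  sehofi → hehofi   [debuccalisation]
  giving Seniku hehofi.
The regular Seniku reflex would be 'hehofi', but the attested form is 'hehefi'. The correspondence is irregular, so they are not cognates (the Seniku form has a different source).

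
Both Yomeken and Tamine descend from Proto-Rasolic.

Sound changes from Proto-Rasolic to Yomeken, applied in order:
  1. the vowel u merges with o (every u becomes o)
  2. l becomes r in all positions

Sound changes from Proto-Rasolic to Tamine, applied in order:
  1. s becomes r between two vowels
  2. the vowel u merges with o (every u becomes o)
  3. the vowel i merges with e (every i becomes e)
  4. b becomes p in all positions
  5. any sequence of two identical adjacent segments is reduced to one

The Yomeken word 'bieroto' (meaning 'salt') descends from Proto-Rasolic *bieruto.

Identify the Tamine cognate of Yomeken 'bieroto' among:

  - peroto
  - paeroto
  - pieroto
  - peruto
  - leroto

Tamine: *bieruto
  bieruto (rule 1 does not apply)
  bieruto → bieroto   [vowel merger]
  bieroto → beeroto   [vowel merger]
  beeroto → peeroto   [unconditioned shift]
  peeroto → peroto   [degemination]
  giving Tamine peroto.

peroto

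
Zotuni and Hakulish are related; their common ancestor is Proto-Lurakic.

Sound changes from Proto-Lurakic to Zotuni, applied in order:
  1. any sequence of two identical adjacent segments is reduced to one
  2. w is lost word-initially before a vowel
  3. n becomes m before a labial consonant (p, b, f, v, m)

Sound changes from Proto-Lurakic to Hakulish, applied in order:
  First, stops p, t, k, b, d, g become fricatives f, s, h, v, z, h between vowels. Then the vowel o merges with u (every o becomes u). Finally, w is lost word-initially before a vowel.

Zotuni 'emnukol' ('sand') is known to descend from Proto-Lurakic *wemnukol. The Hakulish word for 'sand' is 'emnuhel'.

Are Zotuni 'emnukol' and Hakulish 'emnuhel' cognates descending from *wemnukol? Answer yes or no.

Derive the expected Hakulish reflex of *wemnukol:
Hakulish: *wemnukol
  wemnukol → wemnuhol   [intervocalic lenition]
  wemnuhol → wemnuhul   [vowel merger]
  wemnuhul → emnuhul   [glide loss]
  giving Hakulish emnuhul.
The regular Hakulish reflex would be 'emnuhul', but the attested form is 'emnuhel'. The correspondence is irregular, so they are not cognates (the Hakulish form has a different source).

no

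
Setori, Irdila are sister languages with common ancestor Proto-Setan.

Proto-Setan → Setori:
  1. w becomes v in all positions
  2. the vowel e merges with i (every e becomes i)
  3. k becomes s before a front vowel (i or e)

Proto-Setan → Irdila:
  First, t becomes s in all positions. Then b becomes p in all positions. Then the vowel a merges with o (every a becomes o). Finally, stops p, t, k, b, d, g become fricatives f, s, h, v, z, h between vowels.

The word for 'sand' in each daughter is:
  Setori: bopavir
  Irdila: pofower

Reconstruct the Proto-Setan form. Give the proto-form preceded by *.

Position 4: Setori has a, Irdila has o. Setori preserves a here (none of its changes turn any other segment into a), so the proto-segment is *a.
Position 1: Setori has b, Irdila has p. Setori preserves b here (none of its changes turn any other segment into b), so the proto-segment is *b.
Position 5: Setori has v, Irdila has w. Irdila preserves w here (none of its changes turn any other segment into w), so the proto-segment is *w.
Verify the candidate proto-form against each daughter:
Setori: start from *bopawer.
  rule 1 (unconditioned shift): bopawer → bopaver
  rule 2 (vowel merger): bopaver → bopavir
  rule 3: no change — bopavir
  ⇒ Setori bopavir
Irdila: *bopawer
  bopawer (rule 1 does not apply)
  bopawer → popawer   [unconditioned shift]
  popawer → popower   [vowel merger]
  popower → pofower   [intervocalic lenition]
  giving Irdila pofower.
Only *bopawer yields all of Setori bopavir, Irdila pofower.

*bopawer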